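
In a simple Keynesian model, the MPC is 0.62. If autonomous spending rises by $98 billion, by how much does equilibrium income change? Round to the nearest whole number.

The multiplier is 1/(1 − MPC) = 1/0.38.
ΔY = 98/0.38 = 257.89 ≈ 258

ΔY ≈ 258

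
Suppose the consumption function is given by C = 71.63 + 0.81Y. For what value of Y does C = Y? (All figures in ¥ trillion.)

Y = 377

At break-even, C = Y: 71.63 + 0.81Y = Y
0.19Y = 71.63, so Y = 71.63/0.19 = 377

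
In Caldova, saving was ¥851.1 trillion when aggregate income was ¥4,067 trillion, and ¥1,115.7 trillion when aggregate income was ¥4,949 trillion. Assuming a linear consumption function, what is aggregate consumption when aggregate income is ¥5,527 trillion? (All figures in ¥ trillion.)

MPS = ΔS/ΔY = (1115.7 − 851.1)/(4949 − 4067) = 264.6/882 = 0.3
MPC = 1 − MPS = 0.7
Autonomous saving = 851.1 − 0.3(4067) = -369, so a = 369
C = 369 + 0.7(5527) = 369 + 3868.9 = 4237.9

C = 4237.9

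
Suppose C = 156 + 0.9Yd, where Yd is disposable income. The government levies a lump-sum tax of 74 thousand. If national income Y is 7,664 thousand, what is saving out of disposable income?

Yd = Y − T = 7664 − 74 = 7590
C = 156 + 0.9(7590) = 156 + 6831 = 6987
S = Yd − C = 7590 − 6987 = 603

S = 603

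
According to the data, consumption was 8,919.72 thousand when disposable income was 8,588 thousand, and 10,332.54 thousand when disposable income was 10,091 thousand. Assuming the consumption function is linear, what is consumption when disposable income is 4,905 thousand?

C = 5457.7

MPC = (10332.54 − 8919.72)/(10091 − 8588) = 1412.82/1503 = 0.94
a = 8919.72 − 0.94(8588) = 8919.72 − 8072.72 = 847
C = 847 + 0.94(4905) = 847 + 4610.7 = 5457.7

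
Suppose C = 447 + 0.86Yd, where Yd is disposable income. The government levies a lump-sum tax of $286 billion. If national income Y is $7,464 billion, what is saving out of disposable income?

Yd = Y − T = 7464 − 286 = 7178
C = 447 + 0.86(7178) = 447 + 6173.08 = 6620.08
S = Yd − C = 7178 − 6620.08 = 557.92

S = 557.92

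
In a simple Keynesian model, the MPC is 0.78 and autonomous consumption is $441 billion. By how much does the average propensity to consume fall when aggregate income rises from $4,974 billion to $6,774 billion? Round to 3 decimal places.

ΔAPC = 0.024

At Y = 4974: C = 441 + 0.78(4974) = 4320.72, APC = 4320.72/4974 = 0.8687
At Y = 6774: C = 5724.72, APC = 5724.72/6774 = 0.8451
Fall in APC = 0.8687 − 0.8451 = 0.0236 ≈ 0.024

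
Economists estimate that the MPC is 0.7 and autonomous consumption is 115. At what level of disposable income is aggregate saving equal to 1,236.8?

S = Y − C = -115 + 0.3Y
-115 + 0.3Y = 1236.8, so 0.3Y = 1351.8 and Y = 4506

Y = 4506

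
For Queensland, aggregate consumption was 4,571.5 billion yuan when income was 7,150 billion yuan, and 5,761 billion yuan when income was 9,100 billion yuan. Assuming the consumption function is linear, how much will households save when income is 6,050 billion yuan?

MPC = (5761 − 4571.5)/(9100 − 7150) = 1189.5/1950 = 0.61
a = 4571.5 − 0.61(7150) = 4571.5 − 4361.5 = 210
C = 210 + 0.61(6050) = 3900.5
S = 6050 − 3900.5 = 2149.5

S = 2149.5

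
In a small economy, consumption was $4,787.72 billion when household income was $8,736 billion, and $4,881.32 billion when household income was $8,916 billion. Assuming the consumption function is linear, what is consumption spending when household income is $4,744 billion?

C = 2711.88

MPC = (4881.32 − 4787.72)/(8916 − 8736) = 93.6/180 = 0.52
a = 4787.72 − 0.52(8736) = 4787.72 − 4542.72 = 245
C = 245 + 0.52(4744) = 245 + 2466.88 = 2711.88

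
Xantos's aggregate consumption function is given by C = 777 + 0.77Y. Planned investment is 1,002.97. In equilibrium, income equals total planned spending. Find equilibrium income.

Y = 7739

Y = C + I = 777 + 0.77Y + 1002.97
Y − 0.77Y = 1779.97
0.23Y = 1779.97, so Y = 1779.97/0.23 = 7739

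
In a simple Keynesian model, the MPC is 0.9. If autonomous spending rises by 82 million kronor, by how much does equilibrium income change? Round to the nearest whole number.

The multiplier is 1/(1 − MPC) = 1/0.1.
ΔY = 82/0.1 = 820.00 ≈ 820

ΔY ≈ 820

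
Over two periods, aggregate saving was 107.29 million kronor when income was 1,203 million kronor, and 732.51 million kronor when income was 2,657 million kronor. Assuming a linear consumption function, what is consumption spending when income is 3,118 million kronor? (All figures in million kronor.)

MPS = ΔS/ΔY = (732.51 − 107.29)/(2657 − 1203) = 625.22/1454 = 0.43
MPC = 1 − MPS = 0.57
Autonomous saving = 107.29 − 0.43(1203) = -410, so a = 410
C = 410 + 0.57(3118) = 410 + 1777.26 = 2187.26

C = 2187.26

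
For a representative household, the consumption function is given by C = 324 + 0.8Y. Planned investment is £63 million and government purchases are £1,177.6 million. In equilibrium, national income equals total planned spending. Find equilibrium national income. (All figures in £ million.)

Y = C + I + G = 324 + 0.8Y + 63 + 1177.6
Y − 0.8Y = 1564.6
0.2Y = 1564.6, so Y = 1564.6/0.2 = 7823

Y = 7823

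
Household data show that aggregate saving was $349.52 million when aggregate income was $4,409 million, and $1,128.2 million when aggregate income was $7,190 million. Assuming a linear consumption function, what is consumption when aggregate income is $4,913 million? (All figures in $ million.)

C = 4422.36

MPS = ΔS/ΔY = (1128.2 − 349.52)/(7190 − 4409) = 778.68/2781 = 0.28
MPC = 1 − MPS = 0.72
Autonomous saving = 349.52 − 0.28(4409) = -885, so a = 885
C = 885 + 0.72(4913) = 885 + 3537.36 = 4422.36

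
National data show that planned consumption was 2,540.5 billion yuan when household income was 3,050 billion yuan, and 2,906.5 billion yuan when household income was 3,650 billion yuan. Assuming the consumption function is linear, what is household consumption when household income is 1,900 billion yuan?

MPC = (2906.5 − 2540.5)/(3650 − 3050) = 366/600 = 0.61
a = 2540.5 − 0.61(3050) = 2540.5 − 1860.5 = 680
C = 680 + 0.61(1900) = 680 + 1159 = 1839

C = 1839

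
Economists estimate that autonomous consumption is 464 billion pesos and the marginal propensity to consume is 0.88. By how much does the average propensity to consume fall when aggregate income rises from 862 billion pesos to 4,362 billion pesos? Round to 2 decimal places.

At Y = 862: C = 464 + 0.88(862) = 1222.56, APC = 1222.56/862 = 1.418
At Y = 4362: C = 4302.56, APC = 4302.56/4362 = 0.986
Fall in APC = 1.418 − 0.986 = 0.432 ≈ 0.43

ΔAPC = 0.43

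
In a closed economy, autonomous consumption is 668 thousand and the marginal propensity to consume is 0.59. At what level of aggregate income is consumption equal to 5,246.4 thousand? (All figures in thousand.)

668 + 0.59Y = 5246.4
0.59Y = 4578.4, so Y = 4578.4/0.59 = 7760

Y = 7760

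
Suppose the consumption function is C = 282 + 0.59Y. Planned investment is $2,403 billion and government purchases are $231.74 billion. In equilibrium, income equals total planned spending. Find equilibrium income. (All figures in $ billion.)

Y = C + I + G = 282 + 0.59Y + 2403 + 231.74
Y − 0.59Y = 2916.74
0.41Y = 2916.74, so Y = 2916.74/0.41 = 7114

Y = 7114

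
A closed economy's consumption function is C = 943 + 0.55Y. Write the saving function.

S = Y − C = Y − (943 + 0.55Y) = -943 + (1 − 0.55)Y

S = -943 + 0.45Y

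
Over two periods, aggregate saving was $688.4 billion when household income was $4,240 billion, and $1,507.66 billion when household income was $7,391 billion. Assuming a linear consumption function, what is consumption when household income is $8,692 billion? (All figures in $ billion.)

MPS = ΔS/ΔY = (1507.66 − 688.4)/(7391 − 4240) = 819.26/3151 = 0.26
MPC = 1 − MPS = 0.74
Autonomous saving = 688.4 − 0.26(4240) = -414, so a = 414
C = 414 + 0.74(8692) = 414 + 6432.08 = 6846.08

C = 6846.08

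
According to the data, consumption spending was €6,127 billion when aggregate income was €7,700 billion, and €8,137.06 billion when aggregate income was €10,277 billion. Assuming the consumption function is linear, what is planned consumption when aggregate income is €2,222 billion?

C = 1854.16

MPC = (8137.06 − 6127)/(10277 − 7700) = 2010.06/2577 = 0.78
a = 6127 − 0.78(7700) = 6127 − 6006 = 121
C = 121 + 0.78(2222) = 121 + 1733.16 = 1854.16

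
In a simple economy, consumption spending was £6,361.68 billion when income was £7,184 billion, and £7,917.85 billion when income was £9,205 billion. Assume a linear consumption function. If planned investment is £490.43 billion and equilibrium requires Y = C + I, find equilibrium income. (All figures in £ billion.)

MPC = (7917.85 − 6361.68)/(9205 − 7184) = 1556.17/2021 = 0.77
a = 6361.68 − 0.77(7184) = 830
Equilibrium: Y = 830 + 0.77Y + 490.43
0.23Y = 1320.43, so Y = 1320.43/0.23 = 5741

Y = 5741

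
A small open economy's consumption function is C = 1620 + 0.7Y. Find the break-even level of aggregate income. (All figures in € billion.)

Y = 5400

At break-even, C = Y: 1620 + 0.7Y = Y
0.3Y = 1620, so Y = 1620/0.3 = 5400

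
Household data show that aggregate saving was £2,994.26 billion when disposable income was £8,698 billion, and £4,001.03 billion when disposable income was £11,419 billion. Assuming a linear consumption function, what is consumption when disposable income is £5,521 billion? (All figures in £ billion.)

MPS = ΔS/ΔY = (4001.03 − 2994.26)/(11419 − 8698) = 1006.77/2721 = 0.37
MPC = 1 − MPS = 0.63
Autonomous saving = 2994.26 − 0.37(8698) = -224, so a = 224
C = 224 + 0.63(5521) = 224 + 3478.23 = 3702.23

C = 3702.23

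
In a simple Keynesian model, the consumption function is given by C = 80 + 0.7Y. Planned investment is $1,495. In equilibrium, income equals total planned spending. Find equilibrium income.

Y = 5250

Y = C + I = 80 + 0.7Y + 1495
Y − 0.7Y = 1575
0.3Y = 1575, so Y = 1575/0.3 = 5250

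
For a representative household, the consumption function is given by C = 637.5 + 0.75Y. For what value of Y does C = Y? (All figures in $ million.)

Y = 2550

At break-even, C = Y: 637.5 + 0.75Y = Y
0.25Y = 637.5, so Y = 637.5/0.25 = 2550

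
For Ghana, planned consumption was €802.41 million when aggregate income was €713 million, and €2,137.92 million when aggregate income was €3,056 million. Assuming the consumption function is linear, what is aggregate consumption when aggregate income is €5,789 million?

C = 3695.73

MPC = (2137.92 − 802.41)/(3056 − 713) = 1335.51/2343 = 0.57
a = 802.41 − 0.57(713) = 802.41 − 406.41 = 396
C = 396 + 0.57(5789) = 396 + 3299.73 = 3695.73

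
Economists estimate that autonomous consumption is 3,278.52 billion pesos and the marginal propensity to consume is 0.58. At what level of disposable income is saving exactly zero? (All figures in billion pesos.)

At break-even, C = Y: 3278.52 + 0.58Y = Y
0.42Y = 3278.52, so Y = 3278.52/0.42 = 7806

Y = 7806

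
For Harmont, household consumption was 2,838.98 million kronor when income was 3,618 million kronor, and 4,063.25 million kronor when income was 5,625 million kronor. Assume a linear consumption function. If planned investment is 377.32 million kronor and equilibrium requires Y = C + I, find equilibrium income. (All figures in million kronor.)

Y = 2588

MPC = (4063.25 − 2838.98)/(5625 − 3618) = 1224.27/2007 = 0.61
a = 2838.98 − 0.61(3618) = 632
Equilibrium: Y = 632 + 0.61Y + 377.32
0.39Y = 1009.32, so Y = 1009.32/0.39 = 2588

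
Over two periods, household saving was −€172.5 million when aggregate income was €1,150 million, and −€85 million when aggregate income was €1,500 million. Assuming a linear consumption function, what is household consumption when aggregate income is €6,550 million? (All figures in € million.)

C = 5372.5

MPS = ΔS/ΔY = (-85 − (-172.5))/(1500 − 1150) = 87.5/350 = 0.25
MPC = 1 − MPS = 0.75
Autonomous saving = -172.5 − 0.25(1150) = -460, so a = 460
C = 460 + 0.75(6550) = 460 + 4912.5 = 5372.5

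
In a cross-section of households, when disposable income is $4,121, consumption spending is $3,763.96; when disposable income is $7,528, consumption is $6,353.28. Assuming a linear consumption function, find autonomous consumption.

a = 632

MPC = ΔC/ΔY = (6353.28 − 3763.96)/(7528 − 4121) = 2589.32/3407 = 0.76
a = C − MPC·Y = 3763.96 − 0.76(4121) = 3763.96 − 3131.96 = 632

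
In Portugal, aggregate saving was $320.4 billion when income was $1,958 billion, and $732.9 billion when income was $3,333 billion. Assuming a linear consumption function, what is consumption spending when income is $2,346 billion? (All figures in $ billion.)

C = 1909.2

MPS = ΔS/ΔY = (732.9 − 320.4)/(3333 − 1958) = 412.5/1375 = 0.3
MPC = 1 − MPS = 0.7
Autonomous saving = 320.4 − 0.3(1958) = -267, so a = 267
C = 267 + 0.7(2346) = 267 + 1642.2 = 1909.2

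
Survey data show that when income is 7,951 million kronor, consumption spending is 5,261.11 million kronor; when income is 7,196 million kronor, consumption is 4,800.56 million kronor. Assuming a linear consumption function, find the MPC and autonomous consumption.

MPC = ΔC/ΔY = (5261.11 − 4800.56)/(7951 − 7196) = 460.55/755 = 0.61
a = C − MPC·Y = 4800.56 − 0.61(7196) = 4800.56 − 4389.56 = 411

MPC = 0.61; a = 411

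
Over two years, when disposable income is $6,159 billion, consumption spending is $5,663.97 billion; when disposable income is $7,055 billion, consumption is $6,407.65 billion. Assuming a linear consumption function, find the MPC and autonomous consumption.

MPC = ΔC/ΔY = (6407.65 − 5663.97)/(7055 − 6159) = 743.68/896 = 0.83
a = C − MPC·Y = 5663.97 − 0.83(6159) = 5663.97 − 5111.97 = 552

MPC = 0.83; a = 552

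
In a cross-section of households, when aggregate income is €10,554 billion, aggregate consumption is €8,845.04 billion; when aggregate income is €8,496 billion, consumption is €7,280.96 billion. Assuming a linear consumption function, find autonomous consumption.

a = 824

MPC = ΔC/ΔY = (8845.04 − 7280.96)/(10554 − 8496) = 1564.08/2058 = 0.76
a = C − MPC·Y = 7280.96 − 0.76(8496) = 7280.96 − 6456.96 = 824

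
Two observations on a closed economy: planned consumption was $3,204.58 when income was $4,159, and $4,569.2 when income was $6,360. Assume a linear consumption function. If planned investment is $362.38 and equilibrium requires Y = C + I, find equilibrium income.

MPC = (4569.2 − 3204.58)/(6360 − 4159) = 1364.62/2201 = 0.62
a = 3204.58 − 0.62(4159) = 626
Equilibrium: Y = 626 + 0.62Y + 362.38
0.38Y = 988.38, so Y = 988.38/0.38 = 2601

Y = 2601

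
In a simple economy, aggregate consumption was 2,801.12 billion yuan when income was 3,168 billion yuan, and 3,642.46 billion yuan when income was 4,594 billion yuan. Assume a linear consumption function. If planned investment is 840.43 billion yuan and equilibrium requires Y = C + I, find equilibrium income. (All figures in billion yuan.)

MPC = (3642.46 − 2801.12)/(4594 − 3168) = 841.34/1426 = 0.59
a = 2801.12 − 0.59(3168) = 932
Equilibrium: Y = 932 + 0.59Y + 840.43
0.41Y = 1772.43, so Y = 1772.43/0.41 = 4323

Y = 4323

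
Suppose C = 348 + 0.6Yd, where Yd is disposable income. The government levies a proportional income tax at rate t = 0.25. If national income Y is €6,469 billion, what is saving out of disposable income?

S = 1592.7

Yd = (1 − 0.25)(6469) = 0.75(6469) = 4851.75
C = 348 + 0.6(4851.75) = 348 + 2911.05 = 3259.05
S = Yd − C = 4851.75 − 3259.05 = 1592.7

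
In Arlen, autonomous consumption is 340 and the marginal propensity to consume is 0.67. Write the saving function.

S = -340 + 0.33Y

S = Y − C = Y − (340 + 0.67Y) = -340 + (1 − 0.67)Y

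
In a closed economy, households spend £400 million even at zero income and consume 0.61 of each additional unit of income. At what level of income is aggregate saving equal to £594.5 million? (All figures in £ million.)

Y = 2550

S = Y − C = -400 + 0.39Y
-400 + 0.39Y = 594.5, so 0.39Y = 994.5 and Y = 2550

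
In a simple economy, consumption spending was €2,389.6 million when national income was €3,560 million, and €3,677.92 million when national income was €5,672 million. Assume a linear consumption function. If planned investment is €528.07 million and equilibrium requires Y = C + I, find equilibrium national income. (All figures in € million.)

MPC = (3677.92 − 2389.6)/(5672 − 3560) = 1288.32/2112 = 0.61
a = 2389.6 − 0.61(3560) = 218
Equilibrium: Y = 218 + 0.61Y + 528.07
0.39Y = 746.07, so Y = 746.07/0.39 = 1913

Y = 1913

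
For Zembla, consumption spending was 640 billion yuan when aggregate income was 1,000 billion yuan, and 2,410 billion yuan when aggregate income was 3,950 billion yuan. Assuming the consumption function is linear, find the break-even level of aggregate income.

MPC = (2410 − 640)/(3950 − 1000) = 1770/2950 = 0.6
a = 640 − 0.6(1000) = 640 − 600 = 40
Break-even: Y = a/(1−MPC) = 40/0.4 = 100

Y = 100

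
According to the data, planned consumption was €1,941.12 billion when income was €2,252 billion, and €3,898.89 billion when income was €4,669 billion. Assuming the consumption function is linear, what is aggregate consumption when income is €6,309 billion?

C = 5227.29

MPC = (3898.89 − 1941.12)/(4669 − 2252) = 1957.77/2417 = 0.81
a = 1941.12 − 0.81(2252) = 1941.12 − 1824.12 = 117
C = 117 + 0.81(6309) = 117 + 5110.29 = 5227.29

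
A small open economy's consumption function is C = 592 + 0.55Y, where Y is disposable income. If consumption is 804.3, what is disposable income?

592 + 0.55Y = 804.3
0.55Y = 212.3, so Y = 212.3/0.55 = 386

Y = 386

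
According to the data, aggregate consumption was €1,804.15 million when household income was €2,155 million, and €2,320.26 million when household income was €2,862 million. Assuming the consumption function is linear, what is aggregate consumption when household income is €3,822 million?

MPC = (2320.26 − 1804.15)/(2862 − 2155) = 516.11/707 = 0.73
a = 1804.15 − 0.73(2155) = 1804.15 − 1573.15 = 231
C = 231 + 0.73(3822) = 231 + 2790.06 = 3021.06

C = 3021.06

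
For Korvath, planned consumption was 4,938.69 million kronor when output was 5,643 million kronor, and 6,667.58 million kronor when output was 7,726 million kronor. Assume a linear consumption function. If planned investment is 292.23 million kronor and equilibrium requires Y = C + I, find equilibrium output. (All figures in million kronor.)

MPC = (6667.58 − 4938.69)/(7726 − 5643) = 1728.89/2083 = 0.83
a = 4938.69 − 0.83(5643) = 255
Equilibrium: Y = 255 + 0.83Y + 292.23
0.17Y = 547.23, so Y = 547.23/0.17 = 3219

Y = 3219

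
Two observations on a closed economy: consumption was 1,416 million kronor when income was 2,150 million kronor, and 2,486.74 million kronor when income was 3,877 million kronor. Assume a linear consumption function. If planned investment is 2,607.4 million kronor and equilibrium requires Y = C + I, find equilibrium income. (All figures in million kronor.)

Y = 7080

MPC = (2486.74 − 1416)/(3877 − 2150) = 1070.74/1727 = 0.62
a = 1416 − 0.62(2150) = 83
Equilibrium: Y = 83 + 0.62Y + 2607.4
0.38Y = 2690.4, so Y = 2690.4/0.38 = 7080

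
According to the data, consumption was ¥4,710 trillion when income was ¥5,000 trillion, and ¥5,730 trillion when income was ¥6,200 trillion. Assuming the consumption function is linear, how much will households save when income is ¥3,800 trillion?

S = 110

MPC = (5730 − 4710)/(6200 − 5000) = 1020/1200 = 0.85
a = 4710 − 0.85(5000) = 4710 − 4250 = 460
C = 460 + 0.85(3800) = 3690
S = 3800 − 3690 = 110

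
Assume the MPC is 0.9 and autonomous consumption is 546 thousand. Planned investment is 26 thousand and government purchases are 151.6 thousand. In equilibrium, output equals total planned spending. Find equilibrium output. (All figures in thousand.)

Y = 7236

Y = C + I + G = 546 + 0.9Y + 26 + 151.6
Y − 0.9Y = 723.6
0.1Y = 723.6, so Y = 723.6/0.1 = 7236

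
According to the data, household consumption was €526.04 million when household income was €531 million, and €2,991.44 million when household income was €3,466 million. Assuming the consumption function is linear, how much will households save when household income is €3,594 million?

S = 495.04

MPC = (2991.44 − 526.04)/(3466 − 531) = 2465.4/2935 = 0.84
a = 526.04 − 0.84(531) = 526.04 − 446.04 = 80
C = 80 + 0.84(3594) = 3098.96
S = 3594 − 3098.96 = 495.04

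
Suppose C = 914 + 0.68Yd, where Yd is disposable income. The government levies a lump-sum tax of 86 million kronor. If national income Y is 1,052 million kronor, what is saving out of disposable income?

S = -604.88

Yd = Y − T = 1052 − 86 = 966
C = 914 + 0.68(966) = 914 + 656.88 = 1570.88
S = Yd − C = 966 − 1570.88 = -604.88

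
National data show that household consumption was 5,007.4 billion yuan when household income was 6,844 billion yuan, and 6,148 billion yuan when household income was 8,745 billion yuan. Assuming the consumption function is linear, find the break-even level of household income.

Y = 2252.5

MPC = (6148 − 5007.4)/(8745 − 6844) = 1140.6/1901 = 0.6
a = 5007.4 − 0.6(6844) = 5007.4 − 4106.4 = 901
Break-even: Y = a/(1−MPC) = 901/0.4 = 2252.5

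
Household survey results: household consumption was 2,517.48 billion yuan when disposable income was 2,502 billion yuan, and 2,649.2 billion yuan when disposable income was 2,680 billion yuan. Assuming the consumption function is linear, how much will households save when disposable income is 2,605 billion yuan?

S = 11.3

MPC = (2649.2 − 2517.48)/(2680 − 2502) = 131.72/178 = 0.74
a = 2517.48 − 0.74(2502) = 2517.48 − 1851.48 = 666
C = 666 + 0.74(2605) = 2593.7
S = 2605 − 2593.7 = 11.3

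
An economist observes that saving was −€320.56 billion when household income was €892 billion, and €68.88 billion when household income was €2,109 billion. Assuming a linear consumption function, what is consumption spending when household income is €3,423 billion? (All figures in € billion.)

MPS = ΔS/ΔY = (68.88 − (-320.56))/(2109 − 892) = 389.44/1217 = 0.32
MPC = 1 − MPS = 0.68
Autonomous saving = -320.56 − 0.32(892) = -606, so a = 606
C = 606 + 0.68(3423) = 606 + 2327.64 = 2933.64

C = 2933.64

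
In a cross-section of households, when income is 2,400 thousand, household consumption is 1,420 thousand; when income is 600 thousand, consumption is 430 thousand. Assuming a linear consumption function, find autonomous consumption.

a = 100

MPC = ΔC/ΔY = (1420 − 430)/(2400 − 600) = 990/1800 = 0.55
a = C − MPC·Y = 430 − 0.55(600) = 430 − 330 = 100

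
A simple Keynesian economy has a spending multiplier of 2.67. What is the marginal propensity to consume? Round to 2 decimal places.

MPC = 0.63

k = 1/(1 − MPC), so 1 − MPC = 1/k = 1/2.67 = 0.3745
MPC = 1 − 0.3745 = 0.63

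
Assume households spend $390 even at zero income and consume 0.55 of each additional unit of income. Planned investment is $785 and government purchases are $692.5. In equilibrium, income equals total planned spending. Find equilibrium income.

Y = 4150

Y = C + I + G = 390 + 0.55Y + 785 + 692.5
Y − 0.55Y = 1867.5
0.45Y = 1867.5, so Y = 1867.5/0.45 = 4150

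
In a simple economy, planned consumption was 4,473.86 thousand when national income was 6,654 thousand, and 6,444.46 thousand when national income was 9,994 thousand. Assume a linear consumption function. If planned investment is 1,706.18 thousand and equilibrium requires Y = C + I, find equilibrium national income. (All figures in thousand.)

Y = 5498

MPC = (6444.46 − 4473.86)/(9994 − 6654) = 1970.6/3340 = 0.59
a = 4473.86 − 0.59(6654) = 548
Equilibrium: Y = 548 + 0.59Y + 1706.18
0.41Y = 2254.18, so Y = 2254.18/0.41 = 5498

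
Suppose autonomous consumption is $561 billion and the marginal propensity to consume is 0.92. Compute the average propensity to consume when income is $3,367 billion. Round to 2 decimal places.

APC = 1.09

C = 561 + 0.92(3367) = 3658.64
APC = C/Y = 3658.64/3367 = 1.09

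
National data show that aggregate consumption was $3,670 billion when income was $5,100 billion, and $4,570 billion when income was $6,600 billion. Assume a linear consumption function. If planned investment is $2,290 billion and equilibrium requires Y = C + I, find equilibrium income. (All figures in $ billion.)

MPC = (4570 − 3670)/(6600 − 5100) = 900/1500 = 0.6
a = 3670 − 0.6(5100) = 610
Equilibrium: Y = 610 + 0.6Y + 2290
0.4Y = 2900, so Y = 2900/0.4 = 7250

Y = 7250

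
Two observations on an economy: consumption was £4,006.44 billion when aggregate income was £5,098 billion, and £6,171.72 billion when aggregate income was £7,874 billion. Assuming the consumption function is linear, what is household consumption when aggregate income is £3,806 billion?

MPC = (6171.72 − 4006.44)/(7874 − 5098) = 2165.28/2776 = 0.78
a = 4006.44 − 0.78(5098) = 4006.44 − 3976.44 = 30
C = 30 + 0.78(3806) = 30 + 2968.68 = 2998.68

C = 2998.68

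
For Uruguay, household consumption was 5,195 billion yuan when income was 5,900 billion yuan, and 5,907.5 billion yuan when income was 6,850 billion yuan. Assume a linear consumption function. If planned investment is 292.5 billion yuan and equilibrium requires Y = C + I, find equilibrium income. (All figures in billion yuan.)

MPC = (5907.5 − 5195)/(6850 − 5900) = 712.5/950 = 0.75
a = 5195 − 0.75(5900) = 770
Equilibrium: Y = 770 + 0.75Y + 292.5
0.25Y = 1062.5, so Y = 1062.5/0.25 = 4250

Y = 4250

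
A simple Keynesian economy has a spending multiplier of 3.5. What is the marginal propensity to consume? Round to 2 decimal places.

k = 1/(1 − MPC), so 1 − MPC = 1/k = 1/3.5 = 0.2857
MPC = 1 − 0.2857 = 0.71

MPC = 0.71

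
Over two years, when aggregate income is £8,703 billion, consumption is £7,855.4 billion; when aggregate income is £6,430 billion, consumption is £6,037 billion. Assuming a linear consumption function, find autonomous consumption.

a = 893

MPC = ΔC/ΔY = (7855.4 − 6037)/(8703 − 6430) = 1818.4/2273 = 0.8
a = C − MPC·Y = 6037 − 0.8(6430) = 6037 − 5144 = 893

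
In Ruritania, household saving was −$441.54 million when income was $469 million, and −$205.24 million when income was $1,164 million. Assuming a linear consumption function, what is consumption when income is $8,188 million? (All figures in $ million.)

C = 6005.08

MPS = ΔS/ΔY = (-205.24 − (-441.54))/(1164 − 469) = 236.3/695 = 0.34
MPC = 1 − MPS = 0.66
Autonomous saving = -441.54 − 0.34(469) = -601, so a = 601
C = 601 + 0.66(8188) = 601 + 5404.08 = 6005.08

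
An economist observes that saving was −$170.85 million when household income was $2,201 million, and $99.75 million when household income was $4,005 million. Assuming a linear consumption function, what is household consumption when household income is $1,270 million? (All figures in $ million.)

MPS = ΔS/ΔY = (99.75 − (-170.85))/(4005 − 2201) = 270.6/1804 = 0.15
MPC = 1 − MPS = 0.85
Autonomous saving = -170.85 − 0.15(2201) = -501, so a = 501
C = 501 + 0.85(1270) = 501 + 1079.5 = 1580.5

C = 1580.5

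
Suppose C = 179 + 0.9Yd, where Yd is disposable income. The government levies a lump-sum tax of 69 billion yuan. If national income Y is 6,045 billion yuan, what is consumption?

Yd = Y − T = 6045 − 69 = 5976
C = 179 + 0.9(5976) = 179 + 5378.4 = 5557.4

C = 5557.4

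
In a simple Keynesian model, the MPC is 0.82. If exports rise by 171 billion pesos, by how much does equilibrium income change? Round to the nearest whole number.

ΔY ≈ 950

The multiplier is 1/(1 − MPC) = 1/0.18.
ΔY = 171/0.18 = 950.00 ≈ 950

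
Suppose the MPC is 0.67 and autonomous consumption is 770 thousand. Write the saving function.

S = Y − C = Y − (770 + 0.67Y) = -770 + (1 − 0.67)Y

S = -770 + 0.33Y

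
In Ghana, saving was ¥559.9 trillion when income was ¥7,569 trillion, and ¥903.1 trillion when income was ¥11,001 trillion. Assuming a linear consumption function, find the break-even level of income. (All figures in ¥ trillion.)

Y = 1970

MPS = ΔS/ΔY = (903.1 − 559.9)/(11001 − 7569) = 343.2/3432 = 0.1
MPC = 1 − MPS = 0.9
From S(7569) = 559.9: −a + 0.1(7569) = 559.9, so a = 756.9 − 559.9 = 197
Break-even (S = 0): Y = a/MPS = 197/0.1 = 1970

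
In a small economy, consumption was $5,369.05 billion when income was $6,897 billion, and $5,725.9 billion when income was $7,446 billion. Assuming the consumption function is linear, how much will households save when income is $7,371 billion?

S = 1693.85

MPC = (5725.9 − 5369.05)/(7446 − 6897) = 356.85/549 = 0.65
a = 5369.05 − 0.65(6897) = 5369.05 − 4483.05 = 886
C = 886 + 0.65(7371) = 5677.15
S = 7371 − 5677.15 = 1693.85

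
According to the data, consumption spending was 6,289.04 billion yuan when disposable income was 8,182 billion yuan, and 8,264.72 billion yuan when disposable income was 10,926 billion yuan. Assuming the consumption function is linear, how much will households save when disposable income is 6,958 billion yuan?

S = 1550.24

MPC = (8264.72 − 6289.04)/(10926 − 8182) = 1975.68/2744 = 0.72
a = 6289.04 − 0.72(8182) = 6289.04 − 5891.04 = 398
C = 398 + 0.72(6958) = 5407.76
S = 6958 − 5407.76 = 1550.24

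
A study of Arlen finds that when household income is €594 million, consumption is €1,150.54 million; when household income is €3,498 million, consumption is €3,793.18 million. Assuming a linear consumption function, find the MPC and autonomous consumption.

MPC = 0.91; a = 610

MPC = ΔC/ΔY = (3793.18 − 1150.54)/(3498 − 594) = 2642.64/2904 = 0.91
a = C − MPC·Y = 1150.54 − 0.91(594) = 1150.54 − 540.54 = 610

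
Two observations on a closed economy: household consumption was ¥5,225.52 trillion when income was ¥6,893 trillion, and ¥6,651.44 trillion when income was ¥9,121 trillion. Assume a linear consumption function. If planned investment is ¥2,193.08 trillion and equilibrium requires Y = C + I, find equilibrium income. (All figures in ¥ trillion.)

Y = 8353

MPC = (6651.44 − 5225.52)/(9121 − 6893) = 1425.92/2228 = 0.64
a = 5225.52 − 0.64(6893) = 814
Equilibrium: Y = 814 + 0.64Y + 2193.08
0.36Y = 3007.08, so Y = 3007.08/0.36 = 8353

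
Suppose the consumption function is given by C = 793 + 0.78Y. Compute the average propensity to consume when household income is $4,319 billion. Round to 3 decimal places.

C = 793 + 0.78(4319) = 4161.82
APC = C/Y = 4161.82/4319 = 0.964

APC = 0.964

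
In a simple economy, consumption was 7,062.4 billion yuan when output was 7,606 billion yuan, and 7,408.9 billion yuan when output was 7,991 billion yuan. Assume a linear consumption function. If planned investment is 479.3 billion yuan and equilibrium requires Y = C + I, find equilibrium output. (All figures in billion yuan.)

MPC = (7408.9 − 7062.4)/(7991 − 7606) = 346.5/385 = 0.9
a = 7062.4 − 0.9(7606) = 217
Equilibrium: Y = 217 + 0.9Y + 479.3
0.1Y = 696.3, so Y = 696.3/0.1 = 6963

Y = 6963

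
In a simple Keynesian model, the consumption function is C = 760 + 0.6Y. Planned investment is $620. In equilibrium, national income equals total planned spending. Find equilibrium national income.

Y = 3450

Y = C + I = 760 + 0.6Y + 620
Y − 0.6Y = 1380
0.4Y = 1380, so Y = 1380/0.4 = 3450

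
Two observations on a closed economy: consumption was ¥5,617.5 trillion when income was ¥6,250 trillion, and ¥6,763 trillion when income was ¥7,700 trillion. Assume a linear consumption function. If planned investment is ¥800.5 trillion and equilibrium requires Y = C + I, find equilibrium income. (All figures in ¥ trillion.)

Y = 7050

MPC = (6763 − 5617.5)/(7700 − 6250) = 1145.5/1450 = 0.79
a = 5617.5 − 0.79(6250) = 680
Equilibrium: Y = 680 + 0.79Y + 800.5
0.21Y = 1480.5, so Y = 1480.5/0.21 = 7050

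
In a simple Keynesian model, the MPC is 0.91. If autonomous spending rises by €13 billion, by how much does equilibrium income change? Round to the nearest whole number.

ΔY ≈ 144

The multiplier is 1/(1 − MPC) = 1/0.09.
ΔY = 13/0.09 = 144.44 ≈ 144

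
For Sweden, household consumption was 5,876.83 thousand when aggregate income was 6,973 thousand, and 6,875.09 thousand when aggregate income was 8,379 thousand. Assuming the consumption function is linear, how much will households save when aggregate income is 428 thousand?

MPC = (6875.09 − 5876.83)/(8379 − 6973) = 998.26/1406 = 0.71
a = 5876.83 − 0.71(6973) = 5876.83 − 4950.83 = 926
C = 926 + 0.71(428) = 1229.88
S = 428 − 1229.88 = -801.88

S = -801.88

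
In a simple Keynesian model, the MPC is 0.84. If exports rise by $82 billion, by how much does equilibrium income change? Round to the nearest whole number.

The multiplier is 1/(1 − MPC) = 1/0.16.
ΔY = 82/0.16 = 512.50 ≈ 513

ΔY ≈ 513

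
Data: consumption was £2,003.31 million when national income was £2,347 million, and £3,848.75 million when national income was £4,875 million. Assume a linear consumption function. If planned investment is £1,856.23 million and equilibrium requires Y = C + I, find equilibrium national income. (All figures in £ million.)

Y = 7949

MPC = (3848.75 − 2003.31)/(4875 − 2347) = 1845.44/2528 = 0.73
a = 2003.31 − 0.73(2347) = 290
Equilibrium: Y = 290 + 0.73Y + 1856.23
0.27Y = 2146.23, so Y = 2146.23/0.27 = 7949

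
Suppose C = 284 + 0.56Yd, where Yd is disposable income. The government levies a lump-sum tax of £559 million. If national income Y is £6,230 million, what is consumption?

Yd = Y − T = 6230 − 559 = 5671
C = 284 + 0.56(5671) = 284 + 3175.76 = 3459.76

C = 3459.76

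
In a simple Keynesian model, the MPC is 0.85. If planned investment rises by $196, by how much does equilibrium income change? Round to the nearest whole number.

ΔY ≈ 1307

The multiplier is 1/(1 − MPC) = 1/0.15.
ΔY = 196/0.15 = 1306.67 ≈ 1307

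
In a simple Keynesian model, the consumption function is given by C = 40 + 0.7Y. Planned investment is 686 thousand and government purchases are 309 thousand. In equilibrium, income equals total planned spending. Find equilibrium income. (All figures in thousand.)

Y = 3450

Y = C + I + G = 40 + 0.7Y + 686 + 309
Y − 0.7Y = 1035
0.3Y = 1035, so Y = 1035/0.3 = 3450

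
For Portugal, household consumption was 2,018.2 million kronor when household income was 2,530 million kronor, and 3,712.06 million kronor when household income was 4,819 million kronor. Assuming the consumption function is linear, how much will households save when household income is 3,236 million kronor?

MPC = (3712.06 − 2018.2)/(4819 − 2530) = 1693.86/2289 = 0.74
a = 2018.2 − 0.74(2530) = 2018.2 − 1872.2 = 146
C = 146 + 0.74(3236) = 2540.64
S = 3236 − 2540.64 = 695.36

S = 695.36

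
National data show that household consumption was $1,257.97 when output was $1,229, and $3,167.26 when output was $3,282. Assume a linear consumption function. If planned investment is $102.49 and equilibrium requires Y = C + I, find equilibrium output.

MPC = (3167.26 − 1257.97)/(3282 − 1229) = 1909.29/2053 = 0.93
a = 1257.97 − 0.93(1229) = 115
Equilibrium: Y = 115 + 0.93Y + 102.49
0.07Y = 217.49, so Y = 217.49/0.07 = 3107

Y = 3107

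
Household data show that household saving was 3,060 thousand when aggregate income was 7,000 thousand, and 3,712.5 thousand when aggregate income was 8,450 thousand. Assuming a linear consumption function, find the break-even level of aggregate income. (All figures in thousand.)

Y = 200

MPS = ΔS/ΔY = (3712.5 − 3060)/(8450 − 7000) = 652.5/1450 = 0.45
MPC = 1 − MPS = 0.55
From S(7000) = 3060: −a + 0.45(7000) = 3060, so a = 3150 − 3060 = 90
Break-even (S = 0): Y = a/MPS = 90/0.45 = 200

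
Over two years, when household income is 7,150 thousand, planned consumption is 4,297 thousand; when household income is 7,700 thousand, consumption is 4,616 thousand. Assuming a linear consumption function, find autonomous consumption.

MPC = ΔC/ΔY = (4616 − 4297)/(7700 − 7150) = 319/550 = 0.58
a = C − MPC·Y = 4297 − 0.58(7150) = 4297 − 4147 = 150

a = 150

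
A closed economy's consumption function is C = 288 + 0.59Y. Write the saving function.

S = Y − C = Y − (288 + 0.59Y) = -288 + (1 − 0.59)Y

S = -288 + 0.41Y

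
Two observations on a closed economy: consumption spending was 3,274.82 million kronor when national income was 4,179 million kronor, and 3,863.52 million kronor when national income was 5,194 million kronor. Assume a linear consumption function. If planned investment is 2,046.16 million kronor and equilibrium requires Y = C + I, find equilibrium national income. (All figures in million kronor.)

MPC = (3863.52 − 3274.82)/(5194 − 4179) = 588.7/1015 = 0.58
a = 3274.82 − 0.58(4179) = 851
Equilibrium: Y = 851 + 0.58Y + 2046.16
0.42Y = 2897.16, so Y = 2897.16/0.42 = 6898

Y = 6898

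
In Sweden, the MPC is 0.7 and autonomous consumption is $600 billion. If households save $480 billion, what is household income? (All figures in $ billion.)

Y = 3600

S = Y − C = -600 + 0.3Y
-600 + 0.3Y = 480, so 0.3Y = 1080 and Y = 3600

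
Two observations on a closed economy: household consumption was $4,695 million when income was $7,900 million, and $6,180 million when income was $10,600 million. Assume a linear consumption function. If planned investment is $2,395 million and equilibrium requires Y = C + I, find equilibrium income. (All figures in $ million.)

MPC = (6180 − 4695)/(10600 − 7900) = 1485/2700 = 0.55
a = 4695 − 0.55(7900) = 350
Equilibrium: Y = 350 + 0.55Y + 2395
0.45Y = 2745, so Y = 2745/0.45 = 6100

Y = 6100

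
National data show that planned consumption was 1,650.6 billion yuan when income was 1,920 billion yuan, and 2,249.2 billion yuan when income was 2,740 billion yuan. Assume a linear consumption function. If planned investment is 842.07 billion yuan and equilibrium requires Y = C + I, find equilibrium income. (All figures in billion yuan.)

MPC = (2249.2 − 1650.6)/(2740 − 1920) = 598.6/820 = 0.73
a = 1650.6 − 0.73(1920) = 249
Equilibrium: Y = 249 + 0.73Y + 842.07
0.27Y = 1091.07, so Y = 1091.07/0.27 = 4041

Y = 4041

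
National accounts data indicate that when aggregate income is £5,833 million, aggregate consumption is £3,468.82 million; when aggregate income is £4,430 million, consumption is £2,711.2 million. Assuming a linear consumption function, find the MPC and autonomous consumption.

MPC = ΔC/ΔY = (3468.82 − 2711.2)/(5833 − 4430) = 757.62/1403 = 0.54
a = C − MPC·Y = 2711.2 − 0.54(4430) = 2711.2 − 2392.2 = 319

MPC = 0.54; a = 319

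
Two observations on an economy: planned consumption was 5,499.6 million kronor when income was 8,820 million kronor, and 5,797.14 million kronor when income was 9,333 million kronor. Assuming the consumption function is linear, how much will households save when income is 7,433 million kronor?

MPC = (5797.14 − 5499.6)/(9333 − 8820) = 297.54/513 = 0.58
a = 5499.6 − 0.58(8820) = 5499.6 − 5115.6 = 384
C = 384 + 0.58(7433) = 4695.14
S = 7433 − 4695.14 = 2737.86

S = 2737.86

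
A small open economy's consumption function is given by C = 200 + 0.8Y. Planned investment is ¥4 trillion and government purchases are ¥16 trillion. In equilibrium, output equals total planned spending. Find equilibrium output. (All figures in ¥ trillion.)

Y = C + I + G = 200 + 0.8Y + 4 + 16
Y − 0.8Y = 220
0.2Y = 220, so Y = 220/0.2 = 1100

Y = 1100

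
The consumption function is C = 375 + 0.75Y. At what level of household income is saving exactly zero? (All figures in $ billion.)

Y = 1500

At break-even, C = Y: 375 + 0.75Y = Y
0.25Y = 375, so Y = 375/0.25 = 1500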